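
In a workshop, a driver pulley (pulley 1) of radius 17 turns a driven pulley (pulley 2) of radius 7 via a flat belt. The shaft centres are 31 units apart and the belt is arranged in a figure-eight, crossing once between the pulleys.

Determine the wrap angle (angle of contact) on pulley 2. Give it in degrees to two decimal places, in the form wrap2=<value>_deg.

crossed belt: β = asin((r1+r2)/C) = asin(24/31) = 50.7320°
wrap1 = wrap2 = π + 2β = 281.4639°

wrap2=281.46_deg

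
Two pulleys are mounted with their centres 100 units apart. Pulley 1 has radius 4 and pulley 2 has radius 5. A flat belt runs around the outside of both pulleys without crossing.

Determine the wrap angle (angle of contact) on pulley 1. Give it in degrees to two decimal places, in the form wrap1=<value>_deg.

wrap1=178.85_deg

open belt: β = asin((r2−r1)/C) = asin(1/100) = 0.5730°
wrap1 = π − 2β = 178.8541°
wrap2 = π + 2β = 181.1459°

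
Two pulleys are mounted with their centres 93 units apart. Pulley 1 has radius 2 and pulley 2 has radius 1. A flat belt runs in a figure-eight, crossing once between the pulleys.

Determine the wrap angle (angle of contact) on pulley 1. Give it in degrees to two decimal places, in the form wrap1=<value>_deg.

wrap1=183.70_deg

crossed belt: β = asin((r1+r2)/C) = asin(3/93) = 1.8486°
wrap1 = wrap2 = π + 2β = 183.6971°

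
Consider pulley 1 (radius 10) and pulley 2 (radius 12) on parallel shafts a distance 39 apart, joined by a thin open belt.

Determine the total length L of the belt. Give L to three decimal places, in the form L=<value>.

L=147.218

open belt: β = asin((r2−r1)/C) = asin(2/39) = 2.9395°
wrap1 = π − 2β = 174.1209°
wrap2 = π + 2β = 185.8791°
tangent length = C·cosβ = 38.9487
L = r1·wrap1 + r2·wrap2 + 2·C·cosβ = 10·3.0390 + 12·3.2442 + 2·38.9487 = 147.2176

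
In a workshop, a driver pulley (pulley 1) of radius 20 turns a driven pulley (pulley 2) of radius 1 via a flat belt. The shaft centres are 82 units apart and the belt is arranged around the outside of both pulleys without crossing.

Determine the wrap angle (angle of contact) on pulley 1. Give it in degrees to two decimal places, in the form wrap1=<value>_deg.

open belt: β = asin((r2−r1)/C) = asin(-19/82) = -13.3976°
wrap1 = π − 2β = 206.7952°
wrap2 = π + 2β = 153.2048°

wrap1=206.80_deg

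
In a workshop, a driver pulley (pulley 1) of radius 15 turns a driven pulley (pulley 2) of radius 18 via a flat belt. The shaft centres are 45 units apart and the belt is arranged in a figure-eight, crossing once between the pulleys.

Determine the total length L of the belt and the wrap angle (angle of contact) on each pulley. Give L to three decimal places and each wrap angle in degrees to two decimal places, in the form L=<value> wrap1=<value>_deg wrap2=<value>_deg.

L=219.193 wrap1=274.33_deg wrap2=274.33_deg

crossed belt: β = asin((r1+r2)/C) = asin(33/45) = 47.1666°
wrap1 = wrap2 = π + 2β = 274.3331°
tangent length = C·cosβ = 30.5941
L = (r1+r2)·wrap + 2·C·cosβ = 33·4.7880 + 2·30.5941 = 219.1928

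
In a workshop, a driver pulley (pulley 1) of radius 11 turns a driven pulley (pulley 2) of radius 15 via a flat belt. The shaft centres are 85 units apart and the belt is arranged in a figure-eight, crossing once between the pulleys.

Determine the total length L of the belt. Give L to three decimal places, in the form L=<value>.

crossed belt: β = asin((r1+r2)/C) = asin(26/85) = 17.8113°
wrap1 = wrap2 = π + 2β = 215.6225°
tangent length = C·cosβ = 80.9259
L = (r1+r2)·wrap + 2·C·cosβ = 26·3.7633 + 2·80.9259 = 259.6982

L=259.698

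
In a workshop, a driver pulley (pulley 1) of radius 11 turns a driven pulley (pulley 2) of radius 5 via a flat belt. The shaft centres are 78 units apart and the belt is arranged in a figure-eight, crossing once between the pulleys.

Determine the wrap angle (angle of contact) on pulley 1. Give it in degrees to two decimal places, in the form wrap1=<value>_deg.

wrap1=203.67_deg

crossed belt: β = asin((r1+r2)/C) = asin(16/78) = 11.8370°
wrap1 = wrap2 = π + 2β = 203.6740°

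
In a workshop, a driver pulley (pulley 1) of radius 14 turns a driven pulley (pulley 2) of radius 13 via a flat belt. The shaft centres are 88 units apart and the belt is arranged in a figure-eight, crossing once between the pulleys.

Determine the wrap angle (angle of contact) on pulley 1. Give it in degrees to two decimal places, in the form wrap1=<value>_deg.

crossed belt: β = asin((r1+r2)/C) = asin(27/88) = 17.8676°
wrap1 = wrap2 = π + 2β = 215.7352°

wrap1=215.74_deg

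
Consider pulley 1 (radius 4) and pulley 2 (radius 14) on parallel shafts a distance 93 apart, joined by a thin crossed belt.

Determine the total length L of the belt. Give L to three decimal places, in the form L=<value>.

L=246.044

crossed belt: β = asin((r1+r2)/C) = asin(18/93) = 11.1599°
wrap1 = wrap2 = π + 2β = 202.3199°
tangent length = C·cosβ = 91.2414
L = (r1+r2)·wrap + 2·C·cosβ = 18·3.5311 + 2·91.2414 = 246.0435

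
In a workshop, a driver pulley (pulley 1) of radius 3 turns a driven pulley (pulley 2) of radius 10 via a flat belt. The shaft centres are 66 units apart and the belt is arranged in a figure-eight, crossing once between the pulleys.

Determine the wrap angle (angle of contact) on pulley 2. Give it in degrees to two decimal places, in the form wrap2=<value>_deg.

crossed belt: β = asin((r1+r2)/C) = asin(13/66) = 11.3598°
wrap1 = wrap2 = π + 2β = 202.7196°

wrap2=202.72_deg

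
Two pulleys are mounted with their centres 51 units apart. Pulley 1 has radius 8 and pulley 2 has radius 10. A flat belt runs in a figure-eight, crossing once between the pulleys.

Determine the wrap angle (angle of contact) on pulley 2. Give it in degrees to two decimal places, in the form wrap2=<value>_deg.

crossed belt: β = asin((r1+r2)/C) = asin(18/51) = 20.6673°
wrap1 = wrap2 = π + 2β = 221.3346°

wrap2=221.33_deg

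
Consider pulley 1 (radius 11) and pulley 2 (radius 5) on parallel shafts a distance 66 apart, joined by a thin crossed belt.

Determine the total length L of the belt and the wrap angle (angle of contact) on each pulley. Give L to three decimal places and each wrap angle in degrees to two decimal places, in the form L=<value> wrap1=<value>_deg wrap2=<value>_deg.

L=186.164 wrap1=208.06_deg wrap2=208.06_deg

crossed belt: β = asin((r1+r2)/C) = asin(16/66) = 14.0297°
wrap1 = wrap2 = π + 2β = 208.0593°
tangent length = C·cosβ = 64.0312
L = (r1+r2)·wrap + 2·C·cosβ = 16·3.6313 + 2·64.0312 = 186.1636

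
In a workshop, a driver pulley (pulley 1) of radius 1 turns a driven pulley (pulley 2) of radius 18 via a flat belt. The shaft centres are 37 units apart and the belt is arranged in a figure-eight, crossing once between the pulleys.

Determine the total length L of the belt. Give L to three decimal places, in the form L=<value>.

crossed belt: β = asin((r1+r2)/C) = asin(19/37) = 30.8981°
wrap1 = wrap2 = π + 2β = 241.7963°
tangent length = C·cosβ = 31.7490
L = (r1+r2)·wrap + 2·C·cosβ = 19·4.2201 + 2·31.7490 = 143.6807

L=143.681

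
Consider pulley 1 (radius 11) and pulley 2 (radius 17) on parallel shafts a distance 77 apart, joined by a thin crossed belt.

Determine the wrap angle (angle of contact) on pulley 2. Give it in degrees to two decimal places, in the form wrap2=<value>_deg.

crossed belt: β = asin((r1+r2)/C) = asin(28/77) = 21.3237°
wrap1 = wrap2 = π + 2β = 222.6474°

wrap2=222.65_deg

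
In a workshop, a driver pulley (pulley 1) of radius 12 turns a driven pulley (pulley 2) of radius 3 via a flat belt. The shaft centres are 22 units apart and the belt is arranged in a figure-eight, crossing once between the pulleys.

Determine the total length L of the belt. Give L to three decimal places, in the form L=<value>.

L=101.818

crossed belt: β = asin((r1+r2)/C) = asin(15/22) = 42.9859°
wrap1 = wrap2 = π + 2β = 265.9718°
tangent length = C·cosβ = 16.0935
L = (r1+r2)·wrap + 2·C·cosβ = 15·4.6421 + 2·16.0935 = 101.8182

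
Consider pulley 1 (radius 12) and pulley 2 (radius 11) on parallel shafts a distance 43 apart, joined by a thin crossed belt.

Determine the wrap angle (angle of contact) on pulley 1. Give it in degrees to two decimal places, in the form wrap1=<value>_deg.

crossed belt: β = asin((r1+r2)/C) = asin(23/43) = 32.3360°
wrap1 = wrap2 = π + 2β = 244.6721°

wrap1=244.67_deg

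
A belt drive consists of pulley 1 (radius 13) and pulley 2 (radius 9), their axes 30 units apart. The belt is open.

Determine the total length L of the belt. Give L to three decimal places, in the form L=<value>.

L=129.649

open belt: β = asin((r2−r1)/C) = asin(-4/30) = -7.6623°
wrap1 = π − 2β = 195.3245°
wrap2 = π + 2β = 164.6755°
tangent length = C·cosβ = 29.7321
L = r1·wrap1 + r2·wrap2 + 2·C·cosβ = 13·3.4091 + 9·2.8741 + 2·29.7321 = 129.6492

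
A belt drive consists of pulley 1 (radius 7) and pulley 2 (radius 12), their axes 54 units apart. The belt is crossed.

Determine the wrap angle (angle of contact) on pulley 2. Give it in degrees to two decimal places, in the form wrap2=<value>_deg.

crossed belt: β = asin((r1+r2)/C) = asin(19/54) = 20.6006°
wrap1 = wrap2 = π + 2β = 221.2012°

wrap2=221.20_deg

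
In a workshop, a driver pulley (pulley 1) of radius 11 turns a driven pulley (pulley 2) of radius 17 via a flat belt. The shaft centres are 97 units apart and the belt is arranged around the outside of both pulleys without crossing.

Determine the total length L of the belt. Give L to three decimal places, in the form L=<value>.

L=282.336

open belt: β = asin((r2−r1)/C) = asin(6/97) = 3.5463°
wrap1 = π − 2β = 172.9073°
wrap2 = π + 2β = 187.0927°
tangent length = C·cosβ = 96.8143
L = r1·wrap1 + r2·wrap2 + 2·C·cosβ = 11·3.0178 + 17·3.2654 + 2·96.8143 = 282.3358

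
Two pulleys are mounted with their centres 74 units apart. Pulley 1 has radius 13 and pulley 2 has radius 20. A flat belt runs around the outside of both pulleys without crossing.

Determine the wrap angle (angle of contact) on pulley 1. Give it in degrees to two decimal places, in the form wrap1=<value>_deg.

open belt: β = asin((r2−r1)/C) = asin(7/74) = 5.4280°
wrap1 = π − 2β = 169.1440°
wrap2 = π + 2β = 190.8560°

wrap1=169.14_deg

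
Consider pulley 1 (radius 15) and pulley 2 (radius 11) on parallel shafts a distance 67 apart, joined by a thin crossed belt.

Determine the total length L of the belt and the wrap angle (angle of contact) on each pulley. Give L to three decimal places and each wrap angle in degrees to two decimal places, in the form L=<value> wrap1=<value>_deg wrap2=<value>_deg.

crossed belt: β = asin((r1+r2)/C) = asin(26/67) = 22.8338°
wrap1 = wrap2 = π + 2β = 225.6676°
tangent length = C·cosβ = 61.7495
L = (r1+r2)·wrap + 2·C·cosβ = 26·3.9386 + 2·61.7495 = 225.9037

L=225.904 wrap1=225.67_deg wrap2=225.67_deg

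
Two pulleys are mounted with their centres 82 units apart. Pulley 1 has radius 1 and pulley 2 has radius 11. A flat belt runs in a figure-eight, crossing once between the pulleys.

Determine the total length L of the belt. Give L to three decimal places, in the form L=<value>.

crossed belt: β = asin((r1+r2)/C) = asin(12/82) = 8.4150°
wrap1 = wrap2 = π + 2β = 196.8299°
tangent length = C·cosβ = 81.1172
L = (r1+r2)·wrap + 2·C·cosβ = 12·3.4353 + 2·81.1172 = 203.4584

L=203.458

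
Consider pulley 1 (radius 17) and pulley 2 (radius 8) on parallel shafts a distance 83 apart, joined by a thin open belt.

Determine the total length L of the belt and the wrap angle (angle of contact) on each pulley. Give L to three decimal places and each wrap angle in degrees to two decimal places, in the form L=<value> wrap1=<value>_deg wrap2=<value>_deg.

open belt: β = asin((r2−r1)/C) = asin(-9/83) = -6.2250°
wrap1 = π − 2β = 192.4501°
wrap2 = π + 2β = 167.5499°
tangent length = C·cosβ = 82.5106
L = r1·wrap1 + r2·wrap2 + 2·C·cosβ = 17·3.3589 + 8·2.9243 + 2·82.5106 = 245.5167

L=245.517 wrap1=192.45_deg wrap2=167.55_deg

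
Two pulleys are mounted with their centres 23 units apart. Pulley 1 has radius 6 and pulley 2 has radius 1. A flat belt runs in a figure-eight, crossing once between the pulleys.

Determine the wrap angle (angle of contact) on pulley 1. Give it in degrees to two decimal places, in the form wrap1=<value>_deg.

wrap1=215.44_deg

crossed belt: β = asin((r1+r2)/C) = asin(7/23) = 17.7189°
wrap1 = wrap2 = π + 2β = 215.4379°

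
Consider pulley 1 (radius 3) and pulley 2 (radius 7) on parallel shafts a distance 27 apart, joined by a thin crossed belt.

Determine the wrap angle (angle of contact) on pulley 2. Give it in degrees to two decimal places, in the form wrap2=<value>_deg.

wrap2=223.48_deg

crossed belt: β = asin((r1+r2)/C) = asin(10/27) = 21.7385°
wrap1 = wrap2 = π + 2β = 223.4769°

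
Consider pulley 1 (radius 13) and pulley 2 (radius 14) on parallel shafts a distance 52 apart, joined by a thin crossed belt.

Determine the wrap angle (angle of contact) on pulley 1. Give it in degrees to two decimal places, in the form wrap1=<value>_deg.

crossed belt: β = asin((r1+r2)/C) = asin(27/52) = 31.2807°
wrap1 = wrap2 = π + 2β = 242.5613°

wrap1=242.56_deg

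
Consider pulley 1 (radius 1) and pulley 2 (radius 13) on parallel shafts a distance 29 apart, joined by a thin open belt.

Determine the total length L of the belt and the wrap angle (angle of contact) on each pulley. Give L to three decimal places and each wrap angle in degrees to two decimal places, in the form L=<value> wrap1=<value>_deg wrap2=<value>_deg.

open belt: β = asin((r2−r1)/C) = asin(12/29) = 24.4433°
wrap1 = π − 2β = 131.1133°
wrap2 = π + 2β = 228.8867°
tangent length = C·cosβ = 26.4008
L = r1·wrap1 + r2·wrap2 + 2·C·cosβ = 1·2.2884 + 13·3.9948 + 2·26.4008 = 107.0226

L=107.023 wrap1=131.11_deg wrap2=228.89_deg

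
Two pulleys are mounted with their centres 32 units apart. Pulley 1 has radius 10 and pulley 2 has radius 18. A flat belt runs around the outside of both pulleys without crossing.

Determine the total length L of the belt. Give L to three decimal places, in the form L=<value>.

L=153.975

open belt: β = asin((r2−r1)/C) = asin(8/32) = 14.4775°
wrap1 = π − 2β = 151.0450°
wrap2 = π + 2β = 208.9550°
tangent length = C·cosβ = 30.9839
L = r1·wrap1 + r2·wrap2 + 2·C·cosβ = 10·2.6362 + 18·3.6470 + 2·30.9839 = 153.9752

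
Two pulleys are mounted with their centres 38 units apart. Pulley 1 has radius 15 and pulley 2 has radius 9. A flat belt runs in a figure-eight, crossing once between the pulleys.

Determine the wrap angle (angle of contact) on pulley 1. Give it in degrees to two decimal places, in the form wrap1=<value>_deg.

crossed belt: β = asin((r1+r2)/C) = asin(24/38) = 39.1667°
wrap1 = wrap2 = π + 2β = 258.3334°

wrap1=258.33_deg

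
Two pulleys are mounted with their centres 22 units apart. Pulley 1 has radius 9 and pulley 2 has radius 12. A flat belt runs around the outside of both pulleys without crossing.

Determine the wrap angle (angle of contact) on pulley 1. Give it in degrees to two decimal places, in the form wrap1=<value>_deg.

open belt: β = asin((r2−r1)/C) = asin(3/22) = 7.8375°
wrap1 = π − 2β = 164.3250°
wrap2 = π + 2β = 195.6750°

wrap1=164.33_deg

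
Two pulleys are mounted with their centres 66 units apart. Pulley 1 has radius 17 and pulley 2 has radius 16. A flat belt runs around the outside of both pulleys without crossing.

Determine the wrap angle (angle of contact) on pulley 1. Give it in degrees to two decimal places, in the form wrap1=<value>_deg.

wrap1=181.74_deg

open belt: β = asin((r2−r1)/C) = asin(-1/66) = -0.8682°
wrap1 = π − 2β = 181.7363°
wrap2 = π + 2β = 178.2637°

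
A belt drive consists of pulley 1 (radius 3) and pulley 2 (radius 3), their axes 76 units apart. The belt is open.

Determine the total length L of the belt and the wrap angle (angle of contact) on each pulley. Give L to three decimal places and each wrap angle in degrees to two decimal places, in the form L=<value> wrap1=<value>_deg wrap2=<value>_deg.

L=170.850 wrap1=180.00_deg wrap2=180.00_deg

open belt: β = asin((r2−r1)/C) = asin(0/76) = 0.0000°
wrap1 = π − 2β = 180.0000°
wrap2 = π + 2β = 180.0000°
tangent length = C·cosβ = 76.0000
L = r1·wrap1 + r2·wrap2 + 2·C·cosβ = 3·3.1416 + 3·3.1416 + 2·76.0000 = 170.8496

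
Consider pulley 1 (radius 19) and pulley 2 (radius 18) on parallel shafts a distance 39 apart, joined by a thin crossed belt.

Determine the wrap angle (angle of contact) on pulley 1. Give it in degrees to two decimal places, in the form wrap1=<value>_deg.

wrap1=323.14_deg

crossed belt: β = asin((r1+r2)/C) = asin(37/39) = 71.5713°
wrap1 = wrap2 = π + 2β = 323.1427°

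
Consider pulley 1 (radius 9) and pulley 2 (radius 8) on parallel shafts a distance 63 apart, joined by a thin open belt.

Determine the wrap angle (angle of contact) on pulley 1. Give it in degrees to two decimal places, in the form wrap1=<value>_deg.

open belt: β = asin((r2−r1)/C) = asin(-1/63) = -0.9095°
wrap1 = π − 2β = 181.8190°
wrap2 = π + 2β = 178.1810°

wrap1=181.82_deg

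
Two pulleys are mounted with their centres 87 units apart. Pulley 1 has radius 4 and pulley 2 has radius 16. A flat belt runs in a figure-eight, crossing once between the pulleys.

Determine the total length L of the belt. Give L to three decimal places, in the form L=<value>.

L=241.450

crossed belt: β = asin((r1+r2)/C) = asin(20/87) = 13.2903°
wrap1 = wrap2 = π + 2β = 206.5806°
tangent length = C·cosβ = 84.6699
L = (r1+r2)·wrap + 2·C·cosβ = 20·3.6055 + 2·84.6699 = 241.4501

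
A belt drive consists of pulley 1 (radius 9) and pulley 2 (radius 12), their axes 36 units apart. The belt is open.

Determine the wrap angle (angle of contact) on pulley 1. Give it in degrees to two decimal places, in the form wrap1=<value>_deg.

open belt: β = asin((r2−r1)/C) = asin(3/36) = 4.7802°
wrap1 = π − 2β = 170.4396°
wrap2 = π + 2β = 189.5604°

wrap1=170.44_deg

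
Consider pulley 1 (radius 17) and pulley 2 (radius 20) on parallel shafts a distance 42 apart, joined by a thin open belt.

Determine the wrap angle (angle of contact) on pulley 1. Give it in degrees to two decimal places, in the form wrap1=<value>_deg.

open belt: β = asin((r2−r1)/C) = asin(3/42) = 4.0960°
wrap1 = π − 2β = 171.8079°
wrap2 = π + 2β = 188.1921°

wrap1=171.81_deg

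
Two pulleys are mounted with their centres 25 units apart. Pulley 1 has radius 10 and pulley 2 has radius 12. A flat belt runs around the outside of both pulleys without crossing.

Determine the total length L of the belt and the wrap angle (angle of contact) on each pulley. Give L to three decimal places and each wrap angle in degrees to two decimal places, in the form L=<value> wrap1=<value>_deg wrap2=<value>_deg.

open belt: β = asin((r2−r1)/C) = asin(2/25) = 4.5886°
wrap1 = π − 2β = 170.8229°
wrap2 = π + 2β = 189.1771°
tangent length = C·cosβ = 24.9199
L = r1·wrap1 + r2·wrap2 + 2·C·cosβ = 10·2.9814 + 12·3.3018 + 2·24.9199 = 119.2751

L=119.275 wrap1=170.82_deg wrap2=189.18_deg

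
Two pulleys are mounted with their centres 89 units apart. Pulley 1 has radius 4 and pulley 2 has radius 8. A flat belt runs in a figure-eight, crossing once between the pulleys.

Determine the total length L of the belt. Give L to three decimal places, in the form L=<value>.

crossed belt: β = asin((r1+r2)/C) = asin(12/89) = 7.7489°
wrap1 = wrap2 = π + 2β = 195.4977°
tangent length = C·cosβ = 88.1873
L = (r1+r2)·wrap + 2·C·cosβ = 12·3.4121 + 2·88.1873 = 217.3196

L=217.320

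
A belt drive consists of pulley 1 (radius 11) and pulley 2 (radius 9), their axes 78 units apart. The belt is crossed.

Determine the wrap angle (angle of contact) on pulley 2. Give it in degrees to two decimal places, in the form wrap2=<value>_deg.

wrap2=209.71_deg

crossed belt: β = asin((r1+r2)/C) = asin(20/78) = 14.8572°
wrap1 = wrap2 = π + 2β = 209.7143°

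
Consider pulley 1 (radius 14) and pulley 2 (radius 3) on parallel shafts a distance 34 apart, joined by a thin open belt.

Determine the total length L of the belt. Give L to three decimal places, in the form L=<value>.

open belt: β = asin((r2−r1)/C) = asin(-11/34) = -18.8765°
wrap1 = π − 2β = 217.7530°
wrap2 = π + 2β = 142.2470°
tangent length = C·cosβ = 32.1714
L = r1·wrap1 + r2·wrap2 + 2·C·cosβ = 14·3.8005 + 3·2.4827 + 2·32.1714 = 124.9980

L=124.998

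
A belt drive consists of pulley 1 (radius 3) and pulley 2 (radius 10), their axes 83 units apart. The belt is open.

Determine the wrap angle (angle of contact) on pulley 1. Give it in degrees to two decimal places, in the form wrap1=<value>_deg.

open belt: β = asin((r2−r1)/C) = asin(7/83) = 4.8379°
wrap1 = π − 2β = 170.3242°
wrap2 = π + 2β = 189.6758°

wrap1=170.32_deg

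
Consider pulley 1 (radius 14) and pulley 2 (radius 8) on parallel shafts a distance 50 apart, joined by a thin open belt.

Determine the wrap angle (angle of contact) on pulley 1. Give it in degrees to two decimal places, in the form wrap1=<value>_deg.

open belt: β = asin((r2−r1)/C) = asin(-6/50) = -6.8921°
wrap1 = π − 2β = 193.7842°
wrap2 = π + 2β = 166.2158°

wrap1=193.78_deg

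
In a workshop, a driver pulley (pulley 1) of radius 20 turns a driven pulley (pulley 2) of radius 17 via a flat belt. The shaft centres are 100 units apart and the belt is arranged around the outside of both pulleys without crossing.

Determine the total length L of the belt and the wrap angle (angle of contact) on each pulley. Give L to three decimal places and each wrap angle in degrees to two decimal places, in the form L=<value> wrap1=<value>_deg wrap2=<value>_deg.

open belt: β = asin((r2−r1)/C) = asin(-3/100) = -1.7191°
wrap1 = π − 2β = 183.4383°
wrap2 = π + 2β = 176.5617°
tangent length = C·cosβ = 99.9550
L = r1·wrap1 + r2·wrap2 + 2·C·cosβ = 20·3.2016 + 17·3.0816 + 2·99.9550 = 316.3289

L=316.329 wrap1=183.44_deg wrap2=176.56_deg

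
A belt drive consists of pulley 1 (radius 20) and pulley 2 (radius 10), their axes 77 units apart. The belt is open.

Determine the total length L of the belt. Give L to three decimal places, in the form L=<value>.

open belt: β = asin((r2−r1)/C) = asin(-10/77) = -7.4621°
wrap1 = π − 2β = 194.9242°
wrap2 = π + 2β = 165.0758°
tangent length = C·cosβ = 76.3479
L = r1·wrap1 + r2·wrap2 + 2·C·cosβ = 20·3.4021 + 10·2.8811 + 2·76.3479 = 249.5483

L=249.548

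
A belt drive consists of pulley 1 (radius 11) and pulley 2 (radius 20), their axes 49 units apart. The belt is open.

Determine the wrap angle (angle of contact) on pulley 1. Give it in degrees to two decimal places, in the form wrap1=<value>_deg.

wrap1=158.83_deg

open belt: β = asin((r2−r1)/C) = asin(9/49) = 10.5838°
wrap1 = π − 2β = 158.8324°
wrap2 = π + 2β = 201.1676°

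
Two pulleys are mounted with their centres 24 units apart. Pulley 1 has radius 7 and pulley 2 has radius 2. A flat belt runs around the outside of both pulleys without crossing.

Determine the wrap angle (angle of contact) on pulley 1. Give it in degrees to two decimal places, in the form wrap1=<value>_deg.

wrap1=204.05_deg

open belt: β = asin((r2−r1)/C) = asin(-5/24) = -12.0247°
wrap1 = π − 2β = 204.0494°
wrap2 = π + 2β = 155.9506°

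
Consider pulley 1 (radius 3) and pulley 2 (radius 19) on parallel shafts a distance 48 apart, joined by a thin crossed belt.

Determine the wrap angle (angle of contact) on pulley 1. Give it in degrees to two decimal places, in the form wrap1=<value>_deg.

wrap1=234.56_deg

crossed belt: β = asin((r1+r2)/C) = asin(22/48) = 27.2796°
wrap1 = wrap2 = π + 2β = 234.5592°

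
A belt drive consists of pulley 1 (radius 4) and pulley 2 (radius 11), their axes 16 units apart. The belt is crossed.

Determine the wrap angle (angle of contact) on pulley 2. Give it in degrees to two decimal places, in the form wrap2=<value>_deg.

wrap2=319.27_deg

crossed belt: β = asin((r1+r2)/C) = asin(15/16) = 69.6359°
wrap1 = wrap2 = π + 2β = 319.2717°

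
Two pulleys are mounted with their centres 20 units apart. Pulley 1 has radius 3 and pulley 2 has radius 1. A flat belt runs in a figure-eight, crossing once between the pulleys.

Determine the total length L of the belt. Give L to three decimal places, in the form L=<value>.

L=53.369

crossed belt: β = asin((r1+r2)/C) = asin(4/20) = 11.5370°
wrap1 = wrap2 = π + 2β = 203.0739°
tangent length = C·cosβ = 19.5959
L = (r1+r2)·wrap + 2·C·cosβ = 4·3.5443 + 2·19.5959 = 53.3691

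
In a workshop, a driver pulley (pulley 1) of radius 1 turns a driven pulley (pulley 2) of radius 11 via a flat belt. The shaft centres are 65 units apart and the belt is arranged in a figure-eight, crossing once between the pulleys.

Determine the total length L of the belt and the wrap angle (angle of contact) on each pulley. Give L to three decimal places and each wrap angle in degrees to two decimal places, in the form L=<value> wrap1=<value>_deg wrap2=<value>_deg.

L=169.921 wrap1=201.28_deg wrap2=201.28_deg

crossed belt: β = asin((r1+r2)/C) = asin(12/65) = 10.6387°
wrap1 = wrap2 = π + 2β = 201.2774°
tangent length = C·cosβ = 63.8827
L = (r1+r2)·wrap + 2·C·cosβ = 12·3.5130 + 2·63.8827 = 169.9209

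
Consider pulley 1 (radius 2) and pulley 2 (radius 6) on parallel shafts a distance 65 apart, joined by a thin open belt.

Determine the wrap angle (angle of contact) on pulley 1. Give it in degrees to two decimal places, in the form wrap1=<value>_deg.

open belt: β = asin((r2−r1)/C) = asin(4/65) = 3.5281°
wrap1 = π − 2β = 172.9438°
wrap2 = π + 2β = 187.0562°

wrap1=172.94_deg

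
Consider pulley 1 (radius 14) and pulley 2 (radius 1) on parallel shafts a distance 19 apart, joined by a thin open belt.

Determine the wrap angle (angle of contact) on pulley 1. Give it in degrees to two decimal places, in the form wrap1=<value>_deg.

wrap1=266.35_deg

open belt: β = asin((r2−r1)/C) = asin(-13/19) = -43.1736°
wrap1 = π − 2β = 266.3471°
wrap2 = π + 2β = 93.6529°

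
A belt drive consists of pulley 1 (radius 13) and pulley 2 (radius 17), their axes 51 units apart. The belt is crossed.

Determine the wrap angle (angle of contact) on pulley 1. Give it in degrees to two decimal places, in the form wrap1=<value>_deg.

crossed belt: β = asin((r1+r2)/C) = asin(30/51) = 36.0319°
wrap1 = wrap2 = π + 2β = 252.0638°

wrap1=252.06_deg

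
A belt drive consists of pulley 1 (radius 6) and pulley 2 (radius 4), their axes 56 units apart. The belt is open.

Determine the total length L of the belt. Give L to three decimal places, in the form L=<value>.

L=143.487

open belt: β = asin((r2−r1)/C) = asin(-2/56) = -2.0467°
wrap1 = π − 2β = 184.0934°
wrap2 = π + 2β = 175.9066°
tangent length = C·cosβ = 55.9643
L = r1·wrap1 + r2·wrap2 + 2·C·cosβ = 6·3.2130 + 4·3.0701 + 2·55.9643 = 143.4874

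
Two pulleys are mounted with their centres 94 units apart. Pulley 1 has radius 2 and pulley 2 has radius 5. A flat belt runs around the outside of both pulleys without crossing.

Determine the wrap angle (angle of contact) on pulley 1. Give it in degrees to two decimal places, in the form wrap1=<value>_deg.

open belt: β = asin((r2−r1)/C) = asin(3/94) = 1.8289°
wrap1 = π − 2β = 176.3422°
wrap2 = π + 2β = 183.6578°

wrap1=176.34_deg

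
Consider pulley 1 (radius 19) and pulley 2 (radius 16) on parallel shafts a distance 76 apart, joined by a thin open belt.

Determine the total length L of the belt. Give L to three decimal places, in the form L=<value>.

open belt: β = asin((r2−r1)/C) = asin(-3/76) = -2.2623°
wrap1 = π − 2β = 184.5245°
wrap2 = π + 2β = 175.4755°
tangent length = C·cosβ = 75.9408
L = r1·wrap1 + r2·wrap2 + 2·C·cosβ = 19·3.2206 + 16·3.0626 + 2·75.9408 = 262.0742

L=262.074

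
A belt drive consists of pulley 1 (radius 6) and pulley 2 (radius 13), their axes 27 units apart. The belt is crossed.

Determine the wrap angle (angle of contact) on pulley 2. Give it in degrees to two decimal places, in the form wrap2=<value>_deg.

wrap2=269.45_deg

crossed belt: β = asin((r1+r2)/C) = asin(19/27) = 44.7249°
wrap1 = wrap2 = π + 2β = 269.4498°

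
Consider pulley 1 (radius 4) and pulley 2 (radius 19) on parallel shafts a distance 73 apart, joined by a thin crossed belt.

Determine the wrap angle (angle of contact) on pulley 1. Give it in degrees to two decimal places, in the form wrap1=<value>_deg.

crossed belt: β = asin((r1+r2)/C) = asin(23/73) = 18.3649°
wrap1 = wrap2 = π + 2β = 216.7299°

wrap1=216.73_deg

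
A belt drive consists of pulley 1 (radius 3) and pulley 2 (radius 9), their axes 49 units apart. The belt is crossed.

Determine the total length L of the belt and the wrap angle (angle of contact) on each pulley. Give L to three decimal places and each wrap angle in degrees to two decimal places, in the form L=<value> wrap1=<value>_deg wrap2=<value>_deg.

crossed belt: β = asin((r1+r2)/C) = asin(12/49) = 14.1758°
wrap1 = wrap2 = π + 2β = 208.3516°
tangent length = C·cosβ = 47.5079
L = (r1+r2)·wrap + 2·C·cosβ = 12·3.6364 + 2·47.5079 = 138.6528

L=138.653 wrap1=208.35_deg wrap2=208.35_deg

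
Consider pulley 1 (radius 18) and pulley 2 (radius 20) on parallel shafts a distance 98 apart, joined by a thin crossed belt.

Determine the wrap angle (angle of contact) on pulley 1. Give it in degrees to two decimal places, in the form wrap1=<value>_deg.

crossed belt: β = asin((r1+r2)/C) = asin(38/98) = 22.8149°
wrap1 = wrap2 = π + 2β = 225.6298°

wrap1=225.63_deg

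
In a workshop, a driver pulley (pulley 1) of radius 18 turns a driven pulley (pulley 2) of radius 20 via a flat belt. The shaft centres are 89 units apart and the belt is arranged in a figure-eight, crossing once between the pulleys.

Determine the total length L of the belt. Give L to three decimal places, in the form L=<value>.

crossed belt: β = asin((r1+r2)/C) = asin(38/89) = 25.2752°
wrap1 = wrap2 = π + 2β = 230.5504°
tangent length = C·cosβ = 80.4798
L = (r1+r2)·wrap + 2·C·cosβ = 38·4.0239 + 2·80.4798 = 313.8664

L=313.866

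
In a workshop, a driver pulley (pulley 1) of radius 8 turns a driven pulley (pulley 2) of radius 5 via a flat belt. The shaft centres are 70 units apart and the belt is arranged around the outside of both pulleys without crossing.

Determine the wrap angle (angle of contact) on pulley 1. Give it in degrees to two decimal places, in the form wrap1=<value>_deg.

open belt: β = asin((r2−r1)/C) = asin(-3/70) = -2.4563°
wrap1 = π − 2β = 184.9126°
wrap2 = π + 2β = 175.0874°

wrap1=184.91_deg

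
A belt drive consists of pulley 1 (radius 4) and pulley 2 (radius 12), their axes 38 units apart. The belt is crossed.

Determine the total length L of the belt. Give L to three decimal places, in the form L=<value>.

crossed belt: β = asin((r1+r2)/C) = asin(16/38) = 24.9011°
wrap1 = wrap2 = π + 2β = 229.8021°
tangent length = C·cosβ = 34.4674
L = (r1+r2)·wrap + 2·C·cosβ = 16·4.0108 + 2·34.4674 = 133.1076

L=133.108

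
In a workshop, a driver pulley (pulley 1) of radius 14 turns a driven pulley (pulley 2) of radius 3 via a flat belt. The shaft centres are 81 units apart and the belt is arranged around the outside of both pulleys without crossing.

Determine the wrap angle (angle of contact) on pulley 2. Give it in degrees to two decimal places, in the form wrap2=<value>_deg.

open belt: β = asin((r2−r1)/C) = asin(-11/81) = -7.8050°
wrap1 = π − 2β = 195.6101°
wrap2 = π + 2β = 164.3899°

wrap2=164.39_deg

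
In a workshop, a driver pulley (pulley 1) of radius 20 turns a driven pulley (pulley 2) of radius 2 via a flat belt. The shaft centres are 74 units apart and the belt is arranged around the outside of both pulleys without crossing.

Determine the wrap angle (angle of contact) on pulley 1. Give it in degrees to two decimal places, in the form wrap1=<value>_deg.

wrap1=208.16_deg

open belt: β = asin((r2−r1)/C) = asin(-18/74) = -14.0780°
wrap1 = π − 2β = 208.1561°
wrap2 = π + 2β = 151.8439°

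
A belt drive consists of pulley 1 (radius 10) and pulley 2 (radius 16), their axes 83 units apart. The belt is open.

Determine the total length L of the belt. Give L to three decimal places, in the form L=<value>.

open belt: β = asin((r2−r1)/C) = asin(6/83) = 4.1455°
wrap1 = π − 2β = 171.7090°
wrap2 = π + 2β = 188.2910°
tangent length = C·cosβ = 82.7828
L = r1·wrap1 + r2·wrap2 + 2·C·cosβ = 10·2.9969 + 16·3.2863 + 2·82.7828 = 248.1153

L=248.115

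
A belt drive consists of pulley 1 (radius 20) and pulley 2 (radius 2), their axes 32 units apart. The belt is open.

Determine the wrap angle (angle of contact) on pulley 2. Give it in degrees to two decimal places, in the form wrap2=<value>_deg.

open belt: β = asin((r2−r1)/C) = asin(-18/32) = -34.2289°
wrap1 = π − 2β = 248.4577°
wrap2 = π + 2β = 111.5423°

wrap2=111.54_deg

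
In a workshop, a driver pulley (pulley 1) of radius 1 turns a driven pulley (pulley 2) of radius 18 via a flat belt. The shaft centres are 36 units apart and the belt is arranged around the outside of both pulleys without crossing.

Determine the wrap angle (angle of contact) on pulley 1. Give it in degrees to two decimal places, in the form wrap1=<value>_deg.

wrap1=123.64_deg

open belt: β = asin((r2−r1)/C) = asin(17/36) = 28.1786°
wrap1 = π − 2β = 123.6427°
wrap2 = π + 2β = 236.3573°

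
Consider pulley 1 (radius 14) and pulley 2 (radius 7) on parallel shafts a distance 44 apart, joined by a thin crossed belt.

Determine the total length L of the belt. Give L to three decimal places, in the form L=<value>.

L=164.201

crossed belt: β = asin((r1+r2)/C) = asin(21/44) = 28.5074°
wrap1 = wrap2 = π + 2β = 237.0149°
tangent length = C·cosβ = 38.6652
L = (r1+r2)·wrap + 2·C·cosβ = 21·4.1367 + 2·38.6652 = 164.2009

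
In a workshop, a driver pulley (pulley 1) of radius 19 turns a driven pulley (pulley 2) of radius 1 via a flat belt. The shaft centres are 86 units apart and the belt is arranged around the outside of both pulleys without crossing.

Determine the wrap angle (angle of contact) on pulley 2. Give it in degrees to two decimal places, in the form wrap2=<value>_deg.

wrap2=155.84_deg

open belt: β = asin((r2−r1)/C) = asin(-18/86) = -12.0815°
wrap1 = π − 2β = 204.1629°
wrap2 = π + 2β = 155.8371°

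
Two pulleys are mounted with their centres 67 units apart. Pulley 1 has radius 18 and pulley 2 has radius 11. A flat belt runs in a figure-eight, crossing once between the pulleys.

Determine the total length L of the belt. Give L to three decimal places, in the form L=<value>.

L=237.866

crossed belt: β = asin((r1+r2)/C) = asin(29/67) = 25.6477°
wrap1 = wrap2 = π + 2β = 231.2953°
tangent length = C·cosβ = 60.3987
L = (r1+r2)·wrap + 2·C·cosβ = 29·4.0369 + 2·60.3987 = 237.8664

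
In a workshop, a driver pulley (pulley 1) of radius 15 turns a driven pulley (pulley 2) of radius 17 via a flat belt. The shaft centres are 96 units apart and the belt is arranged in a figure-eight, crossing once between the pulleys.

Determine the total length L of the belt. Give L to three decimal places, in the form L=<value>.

crossed belt: β = asin((r1+r2)/C) = asin(32/96) = 19.4712°
wrap1 = wrap2 = π + 2β = 218.9424°
tangent length = C·cosβ = 90.5097
L = (r1+r2)·wrap + 2·C·cosβ = 32·3.8213 + 2·90.5097 = 303.2999

L=303.300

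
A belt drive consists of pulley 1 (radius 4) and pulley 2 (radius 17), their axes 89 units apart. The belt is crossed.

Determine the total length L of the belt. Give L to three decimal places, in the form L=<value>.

L=248.952

crossed belt: β = asin((r1+r2)/C) = asin(21/89) = 13.6479°
wrap1 = wrap2 = π + 2β = 207.2959°
tangent length = C·cosβ = 86.4870
L = (r1+r2)·wrap + 2·C·cosβ = 21·3.6180 + 2·86.4870 = 248.9519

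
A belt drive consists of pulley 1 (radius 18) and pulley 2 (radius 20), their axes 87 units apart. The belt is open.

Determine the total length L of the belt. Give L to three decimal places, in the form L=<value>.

open belt: β = asin((r2−r1)/C) = asin(2/87) = 1.3173°
wrap1 = π − 2β = 177.3655°
wrap2 = π + 2β = 182.6345°
tangent length = C·cosβ = 86.9770
L = r1·wrap1 + r2·wrap2 + 2·C·cosβ = 18·3.0956 + 20·3.1876 + 2·86.9770 = 293.4265

L=293.426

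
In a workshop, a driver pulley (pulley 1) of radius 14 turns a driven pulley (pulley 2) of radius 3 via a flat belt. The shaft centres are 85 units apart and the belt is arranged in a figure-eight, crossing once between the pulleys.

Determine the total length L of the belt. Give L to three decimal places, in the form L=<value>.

L=226.819

crossed belt: β = asin((r1+r2)/C) = asin(17/85) = 11.5370°
wrap1 = wrap2 = π + 2β = 203.0739°
tangent length = C·cosβ = 83.2827
L = (r1+r2)·wrap + 2·C·cosβ = 17·3.5443 + 2·83.2827 = 226.8185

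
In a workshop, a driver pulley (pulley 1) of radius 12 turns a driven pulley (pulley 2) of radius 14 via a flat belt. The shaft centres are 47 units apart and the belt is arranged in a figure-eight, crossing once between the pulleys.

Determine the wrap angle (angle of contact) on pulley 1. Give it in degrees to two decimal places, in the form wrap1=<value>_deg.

crossed belt: β = asin((r1+r2)/C) = asin(26/47) = 33.5862°
wrap1 = wrap2 = π + 2β = 247.1725°

wrap1=247.17_deg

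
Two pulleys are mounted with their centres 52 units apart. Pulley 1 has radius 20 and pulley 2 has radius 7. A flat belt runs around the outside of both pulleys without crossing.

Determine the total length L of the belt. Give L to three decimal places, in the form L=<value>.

open belt: β = asin((r2−r1)/C) = asin(-13/52) = -14.4775°
wrap1 = π − 2β = 208.9550°
wrap2 = π + 2β = 151.0450°
tangent length = C·cosβ = 50.3488
L = r1·wrap1 + r2·wrap2 + 2·C·cosβ = 20·3.6470 + 7·2.6362 + 2·50.3488 = 192.0903

L=192.090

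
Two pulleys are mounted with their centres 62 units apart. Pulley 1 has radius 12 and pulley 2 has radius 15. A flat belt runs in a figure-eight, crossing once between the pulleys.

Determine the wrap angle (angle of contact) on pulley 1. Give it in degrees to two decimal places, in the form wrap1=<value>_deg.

wrap1=231.63_deg

crossed belt: β = asin((r1+r2)/C) = asin(27/62) = 25.8161°
wrap1 = wrap2 = π + 2β = 231.6322°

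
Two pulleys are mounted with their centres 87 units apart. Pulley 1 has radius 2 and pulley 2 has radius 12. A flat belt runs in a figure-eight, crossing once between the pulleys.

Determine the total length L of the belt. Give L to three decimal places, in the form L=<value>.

L=220.240

crossed belt: β = asin((r1+r2)/C) = asin(14/87) = 9.2603°
wrap1 = wrap2 = π + 2β = 198.5205°
tangent length = C·cosβ = 85.8662
L = (r1+r2)·wrap + 2·C·cosβ = 14·3.4648 + 2·85.8662 = 220.2401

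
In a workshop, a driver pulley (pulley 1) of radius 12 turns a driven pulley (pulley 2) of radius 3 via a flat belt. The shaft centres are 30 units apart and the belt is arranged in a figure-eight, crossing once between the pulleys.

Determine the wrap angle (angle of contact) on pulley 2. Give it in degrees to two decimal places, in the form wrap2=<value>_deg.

wrap2=240.00_deg

crossed belt: β = asin((r1+r2)/C) = asin(15/30) = 30.0000°
wrap1 = wrap2 = π + 2β = 240.0000°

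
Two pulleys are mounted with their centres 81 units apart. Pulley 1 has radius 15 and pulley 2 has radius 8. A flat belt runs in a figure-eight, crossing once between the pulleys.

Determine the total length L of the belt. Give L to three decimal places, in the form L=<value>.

L=240.832

crossed belt: β = asin((r1+r2)/C) = asin(23/81) = 16.4961°
wrap1 = wrap2 = π + 2β = 212.9923°
tangent length = C·cosβ = 77.6660
L = (r1+r2)·wrap + 2·C·cosβ = 23·3.7174 + 2·77.6660 = 240.8325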